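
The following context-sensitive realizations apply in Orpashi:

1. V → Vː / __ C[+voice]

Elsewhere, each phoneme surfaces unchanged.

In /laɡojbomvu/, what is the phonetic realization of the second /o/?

[oː]

Rule 1 applies to /o/ (between /b/ and /m/: before a voiced consonant) → [oː].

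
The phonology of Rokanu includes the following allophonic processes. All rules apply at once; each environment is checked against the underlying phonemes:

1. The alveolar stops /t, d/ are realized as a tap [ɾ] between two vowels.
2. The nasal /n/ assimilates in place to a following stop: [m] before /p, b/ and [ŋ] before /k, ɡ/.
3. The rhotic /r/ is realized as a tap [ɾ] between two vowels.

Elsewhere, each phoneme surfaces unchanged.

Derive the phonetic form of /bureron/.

[buɾeɾon]

/r/ (between /u/ and /e/) occurs between two vowels → [ɾ] by rule 3.
/r/ (between /e/ and /o/): between two vowels, so rule 3 applies → [ɾ].
/n/ (word-final) is in the target of rule 2 but the environment (before a labial or velar stop) is not met → [n].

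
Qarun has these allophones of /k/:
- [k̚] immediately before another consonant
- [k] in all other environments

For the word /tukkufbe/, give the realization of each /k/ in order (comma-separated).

Occurrence 1 (position 3): immediately before another consonant → [k̚].
Occurrence 2 (position 4): no conditioning environment matches → elsewhere allophone [k].

[k̚], [k]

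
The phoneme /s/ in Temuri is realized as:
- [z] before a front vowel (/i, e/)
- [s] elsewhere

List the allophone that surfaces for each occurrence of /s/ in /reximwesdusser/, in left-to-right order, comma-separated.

[s], [s], [z]

Occurrence 1 (position 8): no conditioning environment matches → elsewhere allophone [s].
Occurrence 2 (position 11): no conditioning environment matches → elsewhere allophone [s].
Occurrence 3 (position 12): before a front vowel (/i, e/) → [z].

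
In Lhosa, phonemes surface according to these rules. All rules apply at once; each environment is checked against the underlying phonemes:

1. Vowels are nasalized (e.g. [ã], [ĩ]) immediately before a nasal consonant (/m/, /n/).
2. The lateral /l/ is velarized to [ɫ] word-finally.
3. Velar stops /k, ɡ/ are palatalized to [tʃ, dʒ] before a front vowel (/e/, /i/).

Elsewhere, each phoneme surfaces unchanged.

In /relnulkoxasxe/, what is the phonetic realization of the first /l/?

/l/ (between /e/ and /n/) is in the target of rule 2 but the environment (word-finally) is not met → [l].

[l]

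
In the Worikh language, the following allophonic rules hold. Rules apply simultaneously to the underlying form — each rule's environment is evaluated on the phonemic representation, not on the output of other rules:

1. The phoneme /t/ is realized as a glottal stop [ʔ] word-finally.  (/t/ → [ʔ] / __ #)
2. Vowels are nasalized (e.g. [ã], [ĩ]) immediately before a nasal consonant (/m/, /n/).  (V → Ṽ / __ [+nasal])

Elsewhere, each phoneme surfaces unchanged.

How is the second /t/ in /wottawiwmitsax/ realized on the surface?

/t/ (between /t/ and /a/) fails the environment for rule 1, so it stays [t].

[t]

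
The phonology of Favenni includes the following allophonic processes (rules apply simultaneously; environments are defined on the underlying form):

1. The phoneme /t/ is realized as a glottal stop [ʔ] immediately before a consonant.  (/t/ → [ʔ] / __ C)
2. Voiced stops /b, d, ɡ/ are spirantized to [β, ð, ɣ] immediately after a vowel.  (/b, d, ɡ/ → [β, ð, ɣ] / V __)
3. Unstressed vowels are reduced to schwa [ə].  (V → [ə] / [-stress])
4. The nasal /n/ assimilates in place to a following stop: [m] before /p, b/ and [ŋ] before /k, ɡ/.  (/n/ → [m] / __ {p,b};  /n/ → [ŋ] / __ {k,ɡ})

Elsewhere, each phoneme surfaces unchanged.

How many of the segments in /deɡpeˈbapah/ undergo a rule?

5

Segments that undergo a rule: /e/ → [ə] (rule 3); /ɡ/ → [ɣ] (rule 2); /e/ → [ə] (rule 3); /b/ → [β] (rule 2); /a/ → [ə] (rule 3).
All other segments surface unchanged.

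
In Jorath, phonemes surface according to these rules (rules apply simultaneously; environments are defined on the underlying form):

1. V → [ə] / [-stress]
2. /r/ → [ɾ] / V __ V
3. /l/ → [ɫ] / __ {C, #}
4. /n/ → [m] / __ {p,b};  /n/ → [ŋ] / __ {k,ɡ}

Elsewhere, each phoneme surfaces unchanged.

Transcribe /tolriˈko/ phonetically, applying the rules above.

/t/ (word-initial) is unaffected → [t].
/o/ meets the environment for rule 1 (in an unstressed syllable) → [ə].
/l/ meets the environment for rule 3 (word-finally or immediately before a consonant) → [ɫ].
/r/ (between /l/ and /i/): rule 2 targets it, but not between two vowels → unchanged [r].
/i/ — between /r/ and /k/, in an unstressed syllable — surfaces as [ə] (rule 1).
/k/ (between /i/ and /o/) is unaffected → [k].
/o/ (word-final) is in the target of rule 1 but the environment (in an unstressed syllable) is not met → [o].

[təɫrəˈko]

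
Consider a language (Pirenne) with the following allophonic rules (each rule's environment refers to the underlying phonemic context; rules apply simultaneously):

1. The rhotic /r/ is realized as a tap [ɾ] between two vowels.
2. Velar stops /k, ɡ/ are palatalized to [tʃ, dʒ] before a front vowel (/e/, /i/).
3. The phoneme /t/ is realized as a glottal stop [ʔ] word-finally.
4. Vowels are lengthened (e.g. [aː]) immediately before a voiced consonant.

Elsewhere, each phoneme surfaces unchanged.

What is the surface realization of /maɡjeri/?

[maːɡjeːɾi]

/m/ — not in any rule's target class → [m].
/a/ (between /m/ and /ɡ/) occurs before a voiced consonant → [aː] by rule 4.
/ɡ/ — between /a/ and /j/; rule 2 does not apply here → [ɡ].
/j/ (between /ɡ/ and /e/): no rule targets it → [j].
/e/ meets the environment for rule 4 (before a voiced consonant) → [eː].
/r/ meets the environment for rule 1 (between two vowels) → [ɾ].
/i/ (word-final) fails the environment for rule 4, so it stays [i].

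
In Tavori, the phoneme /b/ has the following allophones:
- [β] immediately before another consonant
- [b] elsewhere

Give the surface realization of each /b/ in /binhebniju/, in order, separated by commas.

Occurrence 1 (position 1): no conditioning environment matches → elsewhere allophone [b].
Occurrence 2 (position 6): immediately before another consonant → [β].

[b], [β]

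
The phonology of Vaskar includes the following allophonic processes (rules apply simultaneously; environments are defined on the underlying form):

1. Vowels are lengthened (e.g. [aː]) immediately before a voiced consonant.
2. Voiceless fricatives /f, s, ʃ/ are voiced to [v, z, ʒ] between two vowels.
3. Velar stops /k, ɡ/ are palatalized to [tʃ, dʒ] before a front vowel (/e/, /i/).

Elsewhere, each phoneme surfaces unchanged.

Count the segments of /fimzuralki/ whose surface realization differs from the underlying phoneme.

4

Segments that undergo a rule: /i/ → [iː] (rule 1); /u/ → [uː] (rule 1); /a/ → [aː] (rule 1); /k/ → [tʃ] (rule 3).
All other segments surface unchanged.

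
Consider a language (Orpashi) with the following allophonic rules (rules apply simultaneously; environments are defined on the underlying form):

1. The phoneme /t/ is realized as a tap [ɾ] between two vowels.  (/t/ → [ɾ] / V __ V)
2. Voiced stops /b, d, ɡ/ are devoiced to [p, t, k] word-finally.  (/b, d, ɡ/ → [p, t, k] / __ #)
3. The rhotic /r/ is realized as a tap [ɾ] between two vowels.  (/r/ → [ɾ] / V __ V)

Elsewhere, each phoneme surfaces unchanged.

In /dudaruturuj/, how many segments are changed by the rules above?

3

Segments that undergo a rule: /r/ → [ɾ] (rule 3); /t/ → [ɾ] (rule 1); /r/ → [ɾ] (rule 3).
All other segments surface unchanged.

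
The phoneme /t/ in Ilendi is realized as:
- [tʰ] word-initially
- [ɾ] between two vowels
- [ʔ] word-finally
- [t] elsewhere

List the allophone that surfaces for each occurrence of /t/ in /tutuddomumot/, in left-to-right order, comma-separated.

[tʰ], [ɾ], [ʔ]

Occurrence 1 (position 1): word-initially → [tʰ].
Occurrence 2 (position 3): between two vowels → [ɾ].
Occurrence 3 (position 12): word-finally → [ʔ].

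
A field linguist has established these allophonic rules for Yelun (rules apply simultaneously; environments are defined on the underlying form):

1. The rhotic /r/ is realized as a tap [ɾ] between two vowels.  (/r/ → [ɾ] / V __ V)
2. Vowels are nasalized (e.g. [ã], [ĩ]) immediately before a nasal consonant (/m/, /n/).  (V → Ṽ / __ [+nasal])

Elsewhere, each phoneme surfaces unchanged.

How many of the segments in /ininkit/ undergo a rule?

Segments that undergo a rule: /i/ → [ĩ] (rule 2); /i/ → [ĩ] (rule 2).
All other segments surface unchanged.

2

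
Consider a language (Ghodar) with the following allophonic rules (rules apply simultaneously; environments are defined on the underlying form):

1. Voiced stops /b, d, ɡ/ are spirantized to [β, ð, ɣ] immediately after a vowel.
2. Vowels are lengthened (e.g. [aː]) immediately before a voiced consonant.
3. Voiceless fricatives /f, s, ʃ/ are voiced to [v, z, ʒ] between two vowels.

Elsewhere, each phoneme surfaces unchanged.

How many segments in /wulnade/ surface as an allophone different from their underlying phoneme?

Segments that undergo a rule: /u/ → [uː] (rule 2); /a/ → [aː] (rule 2); /d/ → [ð] (rule 1).
All other segments surface unchanged.

3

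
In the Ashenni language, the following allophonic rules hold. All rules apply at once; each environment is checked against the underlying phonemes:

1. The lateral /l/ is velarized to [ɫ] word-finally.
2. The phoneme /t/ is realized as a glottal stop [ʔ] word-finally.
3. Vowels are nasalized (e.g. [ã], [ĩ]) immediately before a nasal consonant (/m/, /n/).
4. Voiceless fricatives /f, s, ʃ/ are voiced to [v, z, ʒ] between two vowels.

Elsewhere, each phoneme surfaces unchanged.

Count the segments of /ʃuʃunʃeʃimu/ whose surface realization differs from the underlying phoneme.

Segments that undergo a rule: /ʃ/ → [ʒ] (rule 4); /u/ → [ũ] (rule 3); /ʃ/ → [ʒ] (rule 4); /i/ → [ĩ] (rule 3).
All other segments surface unchanged.

4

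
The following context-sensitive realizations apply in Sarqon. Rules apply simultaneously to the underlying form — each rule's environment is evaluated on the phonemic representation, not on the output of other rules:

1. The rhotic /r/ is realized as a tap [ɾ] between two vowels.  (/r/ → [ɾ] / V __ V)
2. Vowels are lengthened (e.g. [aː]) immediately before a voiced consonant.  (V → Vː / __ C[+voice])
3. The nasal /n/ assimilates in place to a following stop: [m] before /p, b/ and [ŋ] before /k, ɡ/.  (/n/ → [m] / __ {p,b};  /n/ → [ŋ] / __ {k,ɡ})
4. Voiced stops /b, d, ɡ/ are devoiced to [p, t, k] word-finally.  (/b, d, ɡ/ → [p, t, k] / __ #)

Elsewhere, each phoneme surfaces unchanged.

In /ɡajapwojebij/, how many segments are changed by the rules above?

Segments that undergo a rule: /a/ → [aː] (rule 2); /o/ → [oː] (rule 2); /e/ → [eː] (rule 2); /i/ → [iː] (rule 2).
All other segments surface unchanged.

4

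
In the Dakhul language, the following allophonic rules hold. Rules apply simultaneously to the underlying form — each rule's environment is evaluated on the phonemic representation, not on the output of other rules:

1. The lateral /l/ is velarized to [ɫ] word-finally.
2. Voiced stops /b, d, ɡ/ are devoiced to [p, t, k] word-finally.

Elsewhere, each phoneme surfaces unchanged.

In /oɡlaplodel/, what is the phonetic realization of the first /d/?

/d/ (between /o/ and /e/) is in the target of rule 2 but the environment (word-finally) is not met → [d].

[d]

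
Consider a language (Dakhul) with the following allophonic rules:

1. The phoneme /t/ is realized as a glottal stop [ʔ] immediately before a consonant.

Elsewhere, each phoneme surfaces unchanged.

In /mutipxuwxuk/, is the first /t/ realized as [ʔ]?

/t/ — between /u/ and /i/; rule 1 does not apply here → [t].
The actual realization is [t], not [ʔ].

No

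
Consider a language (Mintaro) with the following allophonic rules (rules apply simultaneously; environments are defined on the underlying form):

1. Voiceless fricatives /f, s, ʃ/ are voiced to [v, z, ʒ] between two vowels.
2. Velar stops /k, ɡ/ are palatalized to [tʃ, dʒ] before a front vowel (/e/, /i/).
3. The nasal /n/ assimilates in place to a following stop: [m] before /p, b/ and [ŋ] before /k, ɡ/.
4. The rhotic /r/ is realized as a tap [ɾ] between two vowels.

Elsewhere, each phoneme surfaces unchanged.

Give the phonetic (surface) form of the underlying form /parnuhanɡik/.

[parnuhaŋdʒik]

/r/ — between /a/ and /n/; rule 4 does not apply here → [r].
/n/ (between /r/ and /u/): rule 3 targets it, but not before a labial or velar stop → unchanged [n].
Rule 3 applies to /n/ (between /a/ and /ɡ/: before a labial or velar stop) → [ŋ].
/ɡ/ — between /n/ and /i/, before a front vowel — surfaces as [dʒ] (rule 2).
/k/ (word-final): rule 2 targets it, but not before a front vowel → unchanged [k].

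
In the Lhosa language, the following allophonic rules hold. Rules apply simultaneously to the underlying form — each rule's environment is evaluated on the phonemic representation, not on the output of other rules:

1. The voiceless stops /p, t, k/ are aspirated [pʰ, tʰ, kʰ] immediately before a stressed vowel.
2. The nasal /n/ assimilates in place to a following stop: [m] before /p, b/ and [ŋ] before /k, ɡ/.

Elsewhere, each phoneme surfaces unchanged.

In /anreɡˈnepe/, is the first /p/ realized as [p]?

/p/ (between /e/ and /e/) is in the target of rule 1 but the environment (immediately before a stressed vowel) is not met → [p].
The actual realization is [p], which matches [p].

Yes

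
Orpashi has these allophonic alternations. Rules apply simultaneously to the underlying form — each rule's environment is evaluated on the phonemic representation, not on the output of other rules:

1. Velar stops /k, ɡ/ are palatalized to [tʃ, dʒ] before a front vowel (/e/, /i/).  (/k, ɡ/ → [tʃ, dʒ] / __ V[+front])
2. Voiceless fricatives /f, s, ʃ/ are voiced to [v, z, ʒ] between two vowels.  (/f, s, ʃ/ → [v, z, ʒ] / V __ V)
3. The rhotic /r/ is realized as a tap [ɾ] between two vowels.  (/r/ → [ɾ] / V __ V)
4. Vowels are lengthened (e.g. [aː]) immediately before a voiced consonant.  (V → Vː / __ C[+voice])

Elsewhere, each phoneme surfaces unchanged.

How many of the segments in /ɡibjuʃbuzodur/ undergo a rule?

5

Segments that undergo a rule: /ɡ/ → [dʒ] (rule 1); /i/ → [iː] (rule 4); /u/ → [uː] (rule 4); /o/ → [oː] (rule 4); /u/ → [uː] (rule 4).
All other segments surface unchanged.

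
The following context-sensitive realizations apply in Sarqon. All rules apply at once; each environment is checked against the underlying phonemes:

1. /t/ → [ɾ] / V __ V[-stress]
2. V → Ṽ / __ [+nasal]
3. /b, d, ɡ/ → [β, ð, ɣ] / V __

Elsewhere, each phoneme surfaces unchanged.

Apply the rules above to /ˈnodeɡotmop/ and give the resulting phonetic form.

/n/ stays [n].
/o/ (between /n/ and /d/) fails the environment for rule 2, so it stays [o].
/d/ (between /o/ and /e/): immediately after a vowel, so rule 3 applies → [ð].
/e/ (between /d/ and /ɡ/): rule 2 targets it, but not before a nasal consonant → unchanged [e].
/ɡ/ (between /e/ and /o/): immediately after a vowel, so rule 3 applies → [ɣ].
/o/ — between /ɡ/ and /t/; rule 2 does not apply here → [o].
/t/ (between /o/ and /m/) fails the environment for rule 1, so it stays [t].
/m/ — not in any rule's target class → [m].
/o/ (between /m/ and /p/) is in the target of rule 2 but the environment (before a nasal consonant) is not met → [o].
/p/ — not in any rule's target class → [p].

[ˈnoðeɣotmop]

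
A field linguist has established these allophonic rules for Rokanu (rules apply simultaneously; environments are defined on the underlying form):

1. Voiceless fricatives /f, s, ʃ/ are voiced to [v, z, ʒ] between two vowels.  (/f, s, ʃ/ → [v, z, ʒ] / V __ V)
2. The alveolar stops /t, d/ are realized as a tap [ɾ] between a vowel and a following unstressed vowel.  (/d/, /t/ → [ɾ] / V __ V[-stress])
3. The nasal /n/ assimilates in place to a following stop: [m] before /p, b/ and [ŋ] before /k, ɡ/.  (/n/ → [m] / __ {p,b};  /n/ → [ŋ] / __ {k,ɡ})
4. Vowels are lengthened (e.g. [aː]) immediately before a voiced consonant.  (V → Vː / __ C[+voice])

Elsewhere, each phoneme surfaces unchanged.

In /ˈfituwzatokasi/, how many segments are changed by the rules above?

4

Segments that undergo a rule: /t/ → [ɾ] (rule 2); /u/ → [uː] (rule 4); /t/ → [ɾ] (rule 2); /s/ → [z] (rule 1).
All other segments surface unchanged.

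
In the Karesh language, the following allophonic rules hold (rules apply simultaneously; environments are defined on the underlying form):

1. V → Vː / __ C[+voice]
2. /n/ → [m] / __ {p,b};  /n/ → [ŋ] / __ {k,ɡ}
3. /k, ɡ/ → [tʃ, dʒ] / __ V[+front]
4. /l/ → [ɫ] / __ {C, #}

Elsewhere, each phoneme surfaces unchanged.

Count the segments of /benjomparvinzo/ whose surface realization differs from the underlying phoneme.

4

Segments that undergo a rule: /e/ → [eː] (rule 1); /o/ → [oː] (rule 1); /a/ → [aː] (rule 1); /i/ → [iː] (rule 1).
All other segments surface unchanged.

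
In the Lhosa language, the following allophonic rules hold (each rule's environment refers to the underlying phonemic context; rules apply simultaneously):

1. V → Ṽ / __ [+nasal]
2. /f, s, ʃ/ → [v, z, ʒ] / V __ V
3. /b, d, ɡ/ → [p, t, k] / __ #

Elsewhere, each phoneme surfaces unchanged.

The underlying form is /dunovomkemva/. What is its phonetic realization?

[dũnovõmkẽmva]

/d/ — word-initial; rule 3 does not apply here → [d].
/u/ (between /d/ and /n/) occurs before a nasal consonant → [ũ] by rule 1.
/n/ stays [n].
/o/ — between /n/ and /v/; rule 1 does not apply here → [o].
/v/ stays [v].
/o/ (between /v/ and /m/) occurs before a nasal consonant → [õ] by rule 1.
/m/ (between /o/ and /k/): no rule targets it → [m].
/k/ (between /m/ and /e/): no rule targets it → [k].
/e/ (between /k/ and /m/): before a nasal consonant, so rule 1 applies → [ẽ].
/m/ — not in any rule's target class → [m].
/v/ stays [v].
/a/ (word-final) fails the environment for rule 1, so it stays [a].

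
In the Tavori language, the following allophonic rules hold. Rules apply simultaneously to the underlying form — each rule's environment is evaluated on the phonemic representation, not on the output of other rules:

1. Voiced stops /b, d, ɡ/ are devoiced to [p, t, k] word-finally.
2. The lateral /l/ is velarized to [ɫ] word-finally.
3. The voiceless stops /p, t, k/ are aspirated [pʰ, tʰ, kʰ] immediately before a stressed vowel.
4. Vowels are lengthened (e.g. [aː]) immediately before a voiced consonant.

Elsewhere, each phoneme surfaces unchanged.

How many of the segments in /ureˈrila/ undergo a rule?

Segments that undergo a rule: /u/ → [uː] (rule 4); /e/ → [eː] (rule 4); /i/ → [iː] (rule 4).
All other segments surface unchanged.

3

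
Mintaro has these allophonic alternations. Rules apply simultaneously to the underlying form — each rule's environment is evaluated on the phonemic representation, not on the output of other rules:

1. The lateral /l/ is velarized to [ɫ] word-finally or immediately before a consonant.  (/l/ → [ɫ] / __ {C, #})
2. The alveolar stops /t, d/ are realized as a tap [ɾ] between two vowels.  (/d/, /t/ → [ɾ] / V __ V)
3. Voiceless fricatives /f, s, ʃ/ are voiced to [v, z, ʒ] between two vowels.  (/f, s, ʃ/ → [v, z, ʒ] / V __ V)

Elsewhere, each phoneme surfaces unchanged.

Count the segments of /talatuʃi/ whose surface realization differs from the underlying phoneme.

Segments that undergo a rule: /t/ → [ɾ] (rule 2); /ʃ/ → [ʒ] (rule 3).
All other segments surface unchanged.

2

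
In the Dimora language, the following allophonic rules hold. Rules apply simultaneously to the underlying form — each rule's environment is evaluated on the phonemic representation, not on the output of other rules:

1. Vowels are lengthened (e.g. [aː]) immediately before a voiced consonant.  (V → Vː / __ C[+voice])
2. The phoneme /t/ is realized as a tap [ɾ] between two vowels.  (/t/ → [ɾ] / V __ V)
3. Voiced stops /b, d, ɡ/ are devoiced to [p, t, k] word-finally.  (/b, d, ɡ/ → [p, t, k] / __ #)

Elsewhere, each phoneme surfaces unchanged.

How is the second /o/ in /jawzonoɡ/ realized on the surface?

[oː]

Rule 1 applies to /o/ (between /n/ and /ɡ/: before a voiced consonant) → [oː].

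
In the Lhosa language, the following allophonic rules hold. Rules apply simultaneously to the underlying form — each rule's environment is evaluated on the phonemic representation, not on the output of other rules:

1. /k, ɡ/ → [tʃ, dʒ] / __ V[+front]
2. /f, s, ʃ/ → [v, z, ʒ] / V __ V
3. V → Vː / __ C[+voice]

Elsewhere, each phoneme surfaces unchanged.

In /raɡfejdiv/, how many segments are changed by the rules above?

Segments that undergo a rule: /a/ → [aː] (rule 3); /e/ → [eː] (rule 3); /i/ → [iː] (rule 3).
All other segments surface unchanged.

3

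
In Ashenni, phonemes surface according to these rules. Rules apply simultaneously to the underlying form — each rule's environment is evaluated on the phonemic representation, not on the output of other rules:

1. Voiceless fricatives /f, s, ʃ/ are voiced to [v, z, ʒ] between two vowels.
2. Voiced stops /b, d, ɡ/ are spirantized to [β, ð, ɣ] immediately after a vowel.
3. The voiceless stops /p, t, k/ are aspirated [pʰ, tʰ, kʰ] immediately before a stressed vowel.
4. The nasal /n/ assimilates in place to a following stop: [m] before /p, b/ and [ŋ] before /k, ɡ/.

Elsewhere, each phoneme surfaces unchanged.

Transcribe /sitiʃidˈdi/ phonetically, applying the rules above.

/s/ — word-initial; rule 1 does not apply here → [s].
/i/ (between /s/ and /t/): no rule targets it → [i].
/t/ — between /i/ and /i/; rule 3 does not apply here → [t].
/i/ (between /t/ and /ʃ/) is unaffected → [i].
/ʃ/ (between /i/ and /i/) occurs between two vowels → [ʒ] by rule 1.
/i/ (between /ʃ/ and /d/): no rule targets it → [i].
Rule 2 applies to /d/ (between /i/ and /d/: immediately after a vowel) → [ð].
/d/ (between /d/ and /i/): rule 2 targets it, but not immediately after a vowel → unchanged [d].
/i/ (word-final): no rule targets it → [i].

[sitiʒiðˈdi]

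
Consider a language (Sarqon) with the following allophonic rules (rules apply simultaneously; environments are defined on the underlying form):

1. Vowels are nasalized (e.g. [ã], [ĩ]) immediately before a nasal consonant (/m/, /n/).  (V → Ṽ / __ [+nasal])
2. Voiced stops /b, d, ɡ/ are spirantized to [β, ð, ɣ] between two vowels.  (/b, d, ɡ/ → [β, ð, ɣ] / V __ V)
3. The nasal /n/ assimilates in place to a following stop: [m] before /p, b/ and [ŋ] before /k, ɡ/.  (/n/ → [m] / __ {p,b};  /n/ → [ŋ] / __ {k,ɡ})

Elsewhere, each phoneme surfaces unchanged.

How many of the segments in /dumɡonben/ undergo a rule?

4

Segments that undergo a rule: /u/ → [ũ] (rule 1); /o/ → [õ] (rule 1); /n/ → [m] (rule 3); /e/ → [ẽ] (rule 1).
All other segments surface unchanged.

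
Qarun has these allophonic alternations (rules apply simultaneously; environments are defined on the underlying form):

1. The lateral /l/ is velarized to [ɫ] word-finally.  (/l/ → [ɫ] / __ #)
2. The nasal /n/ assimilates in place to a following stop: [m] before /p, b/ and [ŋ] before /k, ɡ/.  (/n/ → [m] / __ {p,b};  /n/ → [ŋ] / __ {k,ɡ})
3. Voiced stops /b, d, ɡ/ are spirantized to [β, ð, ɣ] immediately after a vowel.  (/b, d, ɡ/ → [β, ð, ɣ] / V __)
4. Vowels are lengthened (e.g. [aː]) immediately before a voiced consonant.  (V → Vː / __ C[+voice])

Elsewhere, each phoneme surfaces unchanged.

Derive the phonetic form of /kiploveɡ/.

[kiploːveːɣ]

/k/ stays [k].
/i/ (between /k/ and /p/) fails the environment for rule 4, so it stays [i].
/p/ (between /i/ and /l/) is unaffected → [p].
/l/ (between /p/ and /o/) is in the target of rule 1 but the environment (word-finally) is not met → [l].
/o/ meets the environment for rule 4 (before a voiced consonant) → [oː].
/v/ — not in any rule's target class → [v].
/e/ (between /v/ and /ɡ/) occurs before a voiced consonant → [eː] by rule 4.
/ɡ/ — word-final, immediately after a vowel — surfaces as [ɣ] (rule 3).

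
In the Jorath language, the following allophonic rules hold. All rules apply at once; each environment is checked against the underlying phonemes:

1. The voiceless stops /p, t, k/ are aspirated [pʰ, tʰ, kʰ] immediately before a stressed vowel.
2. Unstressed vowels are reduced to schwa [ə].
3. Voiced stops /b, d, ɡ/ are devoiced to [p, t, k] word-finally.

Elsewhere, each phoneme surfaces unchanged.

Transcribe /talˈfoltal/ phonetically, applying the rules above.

[təlˈfoltəl]

/t/ (word-initial) fails the environment for rule 1, so it stays [t].
/a/ — between /t/ and /l/, in an unstressed syllable — surfaces as [ə] (rule 2).
/l/ (between /a/ and /f/): no rule targets it → [l].
/f/ stays [f].
/o/ — between /f/ and /l/; rule 2 does not apply here → [o].
/l/ stays [l].
/t/ — between /l/ and /a/; rule 1 does not apply here → [t].
/a/ meets the environment for rule 2 (in an unstressed syllable) → [ə].
/l/ (word-final) is unaffected → [l].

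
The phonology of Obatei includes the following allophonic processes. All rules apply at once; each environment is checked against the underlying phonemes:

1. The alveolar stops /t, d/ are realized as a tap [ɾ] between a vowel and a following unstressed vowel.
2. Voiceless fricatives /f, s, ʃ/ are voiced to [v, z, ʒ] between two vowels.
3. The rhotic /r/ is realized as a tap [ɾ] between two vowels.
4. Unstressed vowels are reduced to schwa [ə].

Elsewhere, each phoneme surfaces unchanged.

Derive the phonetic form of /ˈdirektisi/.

/d/ (word-initial) fails the environment for rule 1, so it stays [d].
/i/ (between /d/ and /r/) fails the environment for rule 4, so it stays [i].
/r/ (between /i/ and /e/): between two vowels, so rule 3 applies → [ɾ].
/e/ meets the environment for rule 4 (in an unstressed syllable) → [ə].
/k/ (between /e/ and /t/): no rule targets it → [k].
/t/ (between /k/ and /i/): rule 1 targets it, but not between a vowel and a following unstressed vowel → unchanged [t].
/i/ meets the environment for rule 4 (in an unstressed syllable) → [ə].
Rule 2 applies to /s/ (between /i/ and /i/: between two vowels) → [z].
Rule 4 applies to /i/ (word-final: in an unstressed syllable) → [ə].

[ˈdiɾəktəzə]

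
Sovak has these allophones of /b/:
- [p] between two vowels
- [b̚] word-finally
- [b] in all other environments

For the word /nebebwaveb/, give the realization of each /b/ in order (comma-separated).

Occurrence 1 (position 3): between two vowels → [p].
Occurrence 2 (position 5): no conditioning environment matches → elsewhere allophone [b].
Occurrence 3 (position 10): word-finally → [b̚].

[p], [b], [b̚]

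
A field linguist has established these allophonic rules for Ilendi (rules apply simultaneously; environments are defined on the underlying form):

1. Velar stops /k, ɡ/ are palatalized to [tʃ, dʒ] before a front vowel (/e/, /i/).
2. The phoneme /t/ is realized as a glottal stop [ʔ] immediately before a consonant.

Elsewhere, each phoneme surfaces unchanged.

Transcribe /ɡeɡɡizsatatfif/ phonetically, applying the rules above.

[dʒeɡdʒizsataʔfif]

/ɡ/ — word-initial, before a front vowel — surfaces as [dʒ] (rule 1).
/ɡ/ (between /e/ and /ɡ/): rule 1 targets it, but not before a front vowel → unchanged [ɡ].
/ɡ/ — between /ɡ/ and /i/, before a front vowel — surfaces as [dʒ] (rule 1).
/t/ (between /a/ and /a/) fails the environment for rule 2, so it stays [t].
/t/ (between /a/ and /f/) occurs immediately before a consonant → [ʔ] by rule 2.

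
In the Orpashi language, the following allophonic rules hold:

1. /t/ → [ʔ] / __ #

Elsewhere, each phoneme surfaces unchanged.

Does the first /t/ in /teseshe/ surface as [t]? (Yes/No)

Yes

/t/ — word-initial; rule 1 does not apply here → [t].
The actual realization is [t], which matches [t].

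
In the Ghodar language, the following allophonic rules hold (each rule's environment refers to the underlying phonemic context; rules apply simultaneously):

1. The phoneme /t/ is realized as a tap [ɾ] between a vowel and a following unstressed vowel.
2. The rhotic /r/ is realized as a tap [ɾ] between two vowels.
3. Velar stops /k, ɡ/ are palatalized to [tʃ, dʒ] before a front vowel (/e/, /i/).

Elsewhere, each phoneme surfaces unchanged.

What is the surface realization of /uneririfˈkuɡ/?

[uneɾiɾifˈkuɡ]

/u/ — not in any rule's target class → [u].
/n/ (between /u/ and /e/): no rule targets it → [n].
/e/ (between /n/ and /r/): no rule targets it → [e].
/r/ (between /e/ and /i/) occurs between two vowels → [ɾ] by rule 2.
/i/ (between /r/ and /r/) is unaffected → [i].
/r/ — between /i/ and /i/, between two vowels — surfaces as [ɾ] (rule 2).
/i/ stays [i].
/f/ (between /i/ and /k/): no rule targets it → [f].
/k/ (between /f/ and /u/): rule 3 targets it, but not before a front vowel → unchanged [k].
/u/ stays [u].
/ɡ/ (word-final) is in the target of rule 3 but the environment (before a front vowel) is not met → [ɡ].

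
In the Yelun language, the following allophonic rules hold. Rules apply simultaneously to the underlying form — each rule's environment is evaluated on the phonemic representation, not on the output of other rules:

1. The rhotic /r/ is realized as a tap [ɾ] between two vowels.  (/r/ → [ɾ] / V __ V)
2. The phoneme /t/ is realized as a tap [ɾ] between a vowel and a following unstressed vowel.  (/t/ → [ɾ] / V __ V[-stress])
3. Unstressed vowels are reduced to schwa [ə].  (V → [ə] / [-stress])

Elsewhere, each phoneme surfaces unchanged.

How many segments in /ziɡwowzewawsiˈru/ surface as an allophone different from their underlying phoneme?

6

Segments that undergo a rule: /i/ → [ə] (rule 3); /o/ → [ə] (rule 3); /e/ → [ə] (rule 3); /a/ → [ə] (rule 3); /i/ → [ə] (rule 3); /r/ → [ɾ] (rule 1).
All other segments surface unchanged.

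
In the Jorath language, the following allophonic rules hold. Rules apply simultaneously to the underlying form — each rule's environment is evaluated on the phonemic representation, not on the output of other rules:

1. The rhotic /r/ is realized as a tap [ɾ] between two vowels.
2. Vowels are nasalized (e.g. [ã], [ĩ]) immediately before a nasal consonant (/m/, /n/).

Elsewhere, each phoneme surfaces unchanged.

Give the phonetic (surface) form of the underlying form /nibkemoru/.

[nibkẽmoɾu]

/i/ (between /n/ and /b/): rule 2 targets it, but not before a nasal consonant → unchanged [i].
/e/ (between /k/ and /m/): before a nasal consonant, so rule 2 applies → [ẽ].
/o/ (between /m/ and /r/): rule 2 targets it, but not before a nasal consonant → unchanged [o].
/r/ (between /o/ and /u/) occurs between two vowels → [ɾ] by rule 1.
/u/ (word-final) is in the target of rule 2 but the environment (before a nasal consonant) is not met → [u].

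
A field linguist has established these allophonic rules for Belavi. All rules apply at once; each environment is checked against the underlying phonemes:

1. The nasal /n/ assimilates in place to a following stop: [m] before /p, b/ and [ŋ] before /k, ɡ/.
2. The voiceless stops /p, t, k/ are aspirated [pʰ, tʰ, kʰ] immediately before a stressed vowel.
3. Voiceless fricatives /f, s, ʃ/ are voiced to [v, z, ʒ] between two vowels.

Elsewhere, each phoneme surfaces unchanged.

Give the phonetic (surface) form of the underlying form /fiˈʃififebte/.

/f/ — word-initial; rule 3 does not apply here → [f].
/i/ stays [i].
/ʃ/ (between /i/ and /i/) occurs between two vowels → [ʒ] by rule 3.
/i/ stays [i].
Rule 3 applies to /f/ (between /i/ and /i/: between two vowels) → [v].
/i/ (between /f/ and /f/): no rule targets it → [i].
Rule 3 applies to /f/ (between /i/ and /e/: between two vowels) → [v].
/e/ (between /f/ and /b/) is unaffected → [e].
/b/ (between /e/ and /t/) is unaffected → [b].
/t/ (between /b/ and /e/) is in the target of rule 2 but the environment (immediately before a stressed vowel) is not met → [t].
/e/ stays [e].

[fiˈʒivivebte]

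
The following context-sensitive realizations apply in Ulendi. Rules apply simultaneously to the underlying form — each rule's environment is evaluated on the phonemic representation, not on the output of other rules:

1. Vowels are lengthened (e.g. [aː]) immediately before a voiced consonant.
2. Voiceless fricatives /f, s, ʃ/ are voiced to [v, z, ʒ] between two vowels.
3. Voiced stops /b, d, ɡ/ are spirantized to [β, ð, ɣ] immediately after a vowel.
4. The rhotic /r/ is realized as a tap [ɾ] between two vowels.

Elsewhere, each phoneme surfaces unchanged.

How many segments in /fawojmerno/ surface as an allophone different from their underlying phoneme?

Segments that undergo a rule: /a/ → [aː] (rule 1); /o/ → [oː] (rule 1); /e/ → [eː] (rule 1).
All other segments surface unchanged.

3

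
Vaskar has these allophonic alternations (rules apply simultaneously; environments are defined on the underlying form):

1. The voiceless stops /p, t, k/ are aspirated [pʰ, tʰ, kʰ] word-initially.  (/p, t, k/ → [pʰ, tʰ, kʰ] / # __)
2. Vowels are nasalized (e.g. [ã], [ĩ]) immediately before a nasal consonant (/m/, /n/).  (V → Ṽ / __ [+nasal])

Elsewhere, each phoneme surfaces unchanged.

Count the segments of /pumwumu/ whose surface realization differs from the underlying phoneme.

3

Segments that undergo a rule: /p/ → [pʰ] (rule 1); /u/ → [ũ] (rule 2); /u/ → [ũ] (rule 2).
All other segments surface unchanged.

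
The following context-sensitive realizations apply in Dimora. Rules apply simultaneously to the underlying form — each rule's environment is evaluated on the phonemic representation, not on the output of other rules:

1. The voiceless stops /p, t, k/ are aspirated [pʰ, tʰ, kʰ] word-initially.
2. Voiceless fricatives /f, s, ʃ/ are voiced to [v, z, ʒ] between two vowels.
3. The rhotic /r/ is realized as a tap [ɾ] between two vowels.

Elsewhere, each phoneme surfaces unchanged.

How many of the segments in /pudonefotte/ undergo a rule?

2

Segments that undergo a rule: /p/ → [pʰ] (rule 1); /f/ → [v] (rule 2).
All other segments surface unchanged.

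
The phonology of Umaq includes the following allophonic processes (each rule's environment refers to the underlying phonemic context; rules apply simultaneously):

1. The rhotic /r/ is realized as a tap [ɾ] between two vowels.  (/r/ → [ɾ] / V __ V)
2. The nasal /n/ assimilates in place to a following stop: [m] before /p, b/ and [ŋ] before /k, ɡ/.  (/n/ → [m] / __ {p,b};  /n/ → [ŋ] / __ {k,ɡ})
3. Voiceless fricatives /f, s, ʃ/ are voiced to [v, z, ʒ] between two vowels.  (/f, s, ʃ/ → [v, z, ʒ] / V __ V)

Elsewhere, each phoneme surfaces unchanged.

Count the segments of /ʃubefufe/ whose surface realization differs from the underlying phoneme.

2

Segments that undergo a rule: /f/ → [v] (rule 3); /f/ → [v] (rule 3).
All other segments surface unchanged.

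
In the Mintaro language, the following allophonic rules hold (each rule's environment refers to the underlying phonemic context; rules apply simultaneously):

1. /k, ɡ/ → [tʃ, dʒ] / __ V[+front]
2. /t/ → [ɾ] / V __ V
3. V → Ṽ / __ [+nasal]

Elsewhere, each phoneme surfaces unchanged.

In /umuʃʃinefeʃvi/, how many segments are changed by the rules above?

2

Segments that undergo a rule: /u/ → [ũ] (rule 3); /i/ → [ĩ] (rule 3).
All other segments surface unchanged.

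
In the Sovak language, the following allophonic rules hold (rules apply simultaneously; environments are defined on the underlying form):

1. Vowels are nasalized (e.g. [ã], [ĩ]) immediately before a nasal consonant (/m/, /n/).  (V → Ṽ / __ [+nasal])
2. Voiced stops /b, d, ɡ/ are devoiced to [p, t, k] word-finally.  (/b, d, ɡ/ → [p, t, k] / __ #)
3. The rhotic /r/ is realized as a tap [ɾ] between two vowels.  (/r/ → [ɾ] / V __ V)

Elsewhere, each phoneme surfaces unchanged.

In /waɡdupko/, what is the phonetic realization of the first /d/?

/d/ — between /ɡ/ and /u/; rule 2 does not apply here → [d].

[d]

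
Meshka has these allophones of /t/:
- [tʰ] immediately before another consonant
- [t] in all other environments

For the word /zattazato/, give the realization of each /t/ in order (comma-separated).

Occurrence 1 (position 3): immediately before another consonant → [tʰ].
Occurrence 2 (position 4): no conditioning environment matches → elsewhere allophone [t].
Occurrence 3 (position 8): no conditioning environment matches → elsewhere allophone [t].

[tʰ], [t], [t]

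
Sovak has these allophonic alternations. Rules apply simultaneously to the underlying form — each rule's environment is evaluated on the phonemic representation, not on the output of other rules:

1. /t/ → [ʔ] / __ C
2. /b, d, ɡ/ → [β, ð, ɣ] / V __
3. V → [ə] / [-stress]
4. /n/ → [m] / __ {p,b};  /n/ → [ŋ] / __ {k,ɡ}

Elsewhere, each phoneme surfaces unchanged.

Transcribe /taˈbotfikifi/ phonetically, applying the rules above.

/t/ — word-initial; rule 1 does not apply here → [t].
/a/ (between /t/ and /b/) occurs in an unstressed syllable → [ə] by rule 3.
/b/ (between /a/ and /o/) occurs immediately after a vowel → [β] by rule 2.
/o/ (between /b/ and /t/): rule 3 targets it, but not in an unstressed syllable → unchanged [o].
Rule 1 applies to /t/ (between /o/ and /f/: immediately before a consonant) → [ʔ].
/f/ (between /t/ and /i/): no rule targets it → [f].
/i/ — between /f/ and /k/, in an unstressed syllable — surfaces as [ə] (rule 3).
/k/ stays [k].
/i/ meets the environment for rule 3 (in an unstressed syllable) → [ə].
/f/ (between /i/ and /i/) is unaffected → [f].
/i/ — word-final, in an unstressed syllable — surfaces as [ə] (rule 3).

[təˈβoʔfəkəfə]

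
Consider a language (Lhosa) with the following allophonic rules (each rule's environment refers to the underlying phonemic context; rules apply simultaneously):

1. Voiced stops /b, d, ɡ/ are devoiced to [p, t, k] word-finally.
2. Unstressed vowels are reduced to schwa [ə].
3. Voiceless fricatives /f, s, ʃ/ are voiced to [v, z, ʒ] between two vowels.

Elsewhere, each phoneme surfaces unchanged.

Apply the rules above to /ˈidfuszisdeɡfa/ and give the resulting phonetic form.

/i/ (word-initial) is in the target of rule 2 but the environment (in an unstressed syllable) is not met → [i].
/d/ (between /i/ and /f/) is in the target of rule 1 but the environment (word-finally) is not met → [d].
/f/ (between /d/ and /u/) fails the environment for rule 3, so it stays [f].
/u/ (between /f/ and /s/) occurs in an unstressed syllable → [ə] by rule 2.
/s/ (between /u/ and /z/) is in the target of rule 3 but the environment (between two vowels) is not met → [s].
/z/ (between /s/ and /i/): no rule targets it → [z].
/i/ meets the environment for rule 2 (in an unstressed syllable) → [ə].
/s/ (between /i/ and /d/) fails the environment for rule 3, so it stays [s].
/d/ (between /s/ and /e/): rule 1 targets it, but not word-finally → unchanged [d].
/e/ meets the environment for rule 2 (in an unstressed syllable) → [ə].
/ɡ/ — between /e/ and /f/; rule 1 does not apply here → [ɡ].
/f/ — between /ɡ/ and /a/; rule 3 does not apply here → [f].
Rule 2 applies to /a/ (word-final: in an unstressed syllable) → [ə].

[ˈidfəszəsdəɡfə]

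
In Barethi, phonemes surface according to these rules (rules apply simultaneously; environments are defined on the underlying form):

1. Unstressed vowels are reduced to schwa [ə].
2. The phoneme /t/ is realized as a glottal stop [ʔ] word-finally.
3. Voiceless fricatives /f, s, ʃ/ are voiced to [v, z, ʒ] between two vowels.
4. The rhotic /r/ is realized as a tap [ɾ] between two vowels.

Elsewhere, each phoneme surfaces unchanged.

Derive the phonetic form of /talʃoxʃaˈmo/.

/t/ — word-initial; rule 2 does not apply here → [t].
Rule 1 applies to /a/ (between /t/ and /l/: in an unstressed syllable) → [ə].
/ʃ/ (between /l/ and /o/) is in the target of rule 3 but the environment (between two vowels) is not met → [ʃ].
/o/ (between /ʃ/ and /x/): in an unstressed syllable, so rule 1 applies → [ə].
/ʃ/ (between /x/ and /a/) is in the target of rule 3 but the environment (between two vowels) is not met → [ʃ].
/a/ (between /ʃ/ and /m/): in an unstressed syllable, so rule 1 applies → [ə].
/o/ (word-final) fails the environment for rule 1, so it stays [o].

[təlʃəxʃəˈmo]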